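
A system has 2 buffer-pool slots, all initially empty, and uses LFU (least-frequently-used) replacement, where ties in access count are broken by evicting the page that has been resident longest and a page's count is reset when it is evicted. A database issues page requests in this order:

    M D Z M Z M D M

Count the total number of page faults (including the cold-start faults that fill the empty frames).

M → fault, frames [M]
D → fault, frames [M, D]
Z → fault, evict M, frames [D, Z]
M → fault, evict D, frames [Z, M]
Z → hit
M → hit
D → fault, evict Z, frames [M, D]
M → hit
Page faults: 5.

5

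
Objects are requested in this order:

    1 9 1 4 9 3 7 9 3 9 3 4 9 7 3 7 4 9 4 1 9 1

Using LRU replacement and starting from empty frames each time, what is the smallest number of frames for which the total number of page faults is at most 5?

5

f=1: 22 faults
f=2: 16 faults
f=3: 11 faults
f=4: 6 faults
f=5: 5 faults
Smallest f with faults ≤ 5 is 5.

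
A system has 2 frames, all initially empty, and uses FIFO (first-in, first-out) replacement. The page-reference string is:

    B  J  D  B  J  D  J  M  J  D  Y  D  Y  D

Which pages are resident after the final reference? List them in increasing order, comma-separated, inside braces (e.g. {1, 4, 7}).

{D, Y}

B → fault, frames [B]
J → fault, frames [B, J]
D → fault, evict B, frames [J, D]
B → fault, evict J, frames [D, B]
J → fault, evict D, frames [B, J]
D → fault, evict B, frames [J, D]
J → hit
M → fault, evict J, frames [D, M]
J → fault, evict D, frames [M, J]
D → fault, evict M, frames [J, D]
Y → fault, evict J, frames [D, Y]
D → hit
Y → hit
D → hit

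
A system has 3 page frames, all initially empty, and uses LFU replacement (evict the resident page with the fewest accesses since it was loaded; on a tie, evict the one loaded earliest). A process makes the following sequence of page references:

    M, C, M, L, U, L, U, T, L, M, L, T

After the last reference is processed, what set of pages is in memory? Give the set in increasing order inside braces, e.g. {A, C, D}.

{L, T, U}

M → fault, frames {M}
C → fault, frames {M,C}
M → hit
L → fault, frames {M,C,L}
U → fault, evict C, frames {M,L,U}
L → hit
U → hit
T → fault, evict M, frames {L,U,T}
L → hit
M → fault, evict T, frames {L,U,M}
L → hit
T → fault, evict M, frames {L,U,T}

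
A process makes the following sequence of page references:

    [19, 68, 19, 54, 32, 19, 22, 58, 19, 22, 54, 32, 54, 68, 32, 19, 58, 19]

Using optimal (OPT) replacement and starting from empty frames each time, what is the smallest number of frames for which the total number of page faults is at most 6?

f=1: 18 faults
f=2: 12 faults
f=3: 10 faults
f=4: 8 faults
f=5: 7 faults
f=6: 6 faults
Smallest f with faults ≤ 6 is 6.

6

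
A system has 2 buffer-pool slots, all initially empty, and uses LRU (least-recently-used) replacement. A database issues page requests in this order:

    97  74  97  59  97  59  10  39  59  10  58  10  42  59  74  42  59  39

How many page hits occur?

4

97 -> fault, frames (97)
74 -> fault, frames (97 74)
97 -> hit
59 -> fault, evict 74, frames (97 59)
97 -> hit
59 -> hit
10 -> fault, evict 97, frames (59 10)
39 -> fault, evict 59, frames (10 39)
59 -> fault, evict 10, frames (39 59)
10 -> fault, evict 39, frames (59 10)
58 -> fault, evict 59, frames (10 58)
10 -> hit
42 -> fault, evict 58, frames (10 42)
59 -> fault, evict 10, frames (42 59)
74 -> fault, evict 42, frames (59 74)
42 -> fault, evict 59, frames (74 42)
59 -> fault, evict 74, frames (42 59)
39 -> fault, evict 42, frames (59 39)
Hits: 4.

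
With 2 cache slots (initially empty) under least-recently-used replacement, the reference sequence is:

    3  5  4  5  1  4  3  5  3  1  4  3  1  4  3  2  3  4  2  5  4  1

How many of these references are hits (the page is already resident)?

3: fault, frames {3}
5: fault, frames {3,5}
4: fault, evict 3, frames {5,4}
5: hit
1: fault, evict 4, frames {5,1}
4: fault, evict 5, frames {1,4}
3: fault, evict 1, frames {4,3}
5: fault, evict 4, frames {3,5}
3: hit
1: fault, evict 5, frames {3,1}
4: fault, evict 3, frames {1,4}
3: fault, evict 1, frames {4,3}
1: fault, evict 4, frames {3,1}
4: fault, evict 3, frames {1,4}
3: fault, evict 1, frames {4,3}
2: fault, evict 4, frames {3,2}
3: hit
4: fault, evict 2, frames {3,4}
2: fault, evict 3, frames {4,2}
5: fault, evict 4, frames {2,5}
4: fault, evict 2, frames {5,4}
1: fault, evict 5, frames {4,1}
Hits: 3.

3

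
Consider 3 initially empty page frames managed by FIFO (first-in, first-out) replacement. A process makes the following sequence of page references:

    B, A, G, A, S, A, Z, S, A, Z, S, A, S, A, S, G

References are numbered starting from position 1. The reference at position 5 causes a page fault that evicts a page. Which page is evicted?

B

pos 1: B: fault, frames {B}
pos 2: A: fault, frames {B,A}
pos 3: G: fault, frames {B,A,G}
pos 4: A: hit
pos 5: S: fault, evict B, frames {A,G,S}
At position 5, page B is evicted.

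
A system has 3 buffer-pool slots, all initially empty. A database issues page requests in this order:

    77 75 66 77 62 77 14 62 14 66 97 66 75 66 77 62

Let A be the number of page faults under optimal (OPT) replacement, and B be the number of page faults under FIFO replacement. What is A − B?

-3

Under OPT: F F F . F . F . . . F . F . F . → 8 faults.
Under FIFO: F F F . F F F . . F F . F . F F → 11 faults.
A − B = 8 − 11 = -3.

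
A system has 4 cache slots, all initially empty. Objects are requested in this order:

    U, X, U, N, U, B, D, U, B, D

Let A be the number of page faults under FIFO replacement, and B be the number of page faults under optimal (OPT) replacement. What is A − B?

1

Under FIFO: F F . F . F F F . . → 6 faults.
Under OPT: F F . F . F F . . . → 5 faults.
A − B = 6 − 5 = 1.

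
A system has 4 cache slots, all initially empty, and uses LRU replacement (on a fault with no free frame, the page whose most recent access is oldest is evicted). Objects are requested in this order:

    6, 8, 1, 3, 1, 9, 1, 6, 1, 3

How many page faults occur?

6

6: miss, frames (6)
8: miss, frames (6 8)
1: miss, frames (6 8 1)
3: miss, frames (6 8 1 3)
1: hit
9: miss, evict 6, frames (8 3 1 9)
1: hit
6: miss, evict 8, frames (3 9 1 6)
1: hit
3: hit
Page faults: 6.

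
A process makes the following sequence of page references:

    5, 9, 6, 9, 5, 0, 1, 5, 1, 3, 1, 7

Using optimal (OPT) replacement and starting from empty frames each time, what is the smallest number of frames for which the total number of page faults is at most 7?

3

f=1: 12 faults
f=2: 8 faults
f=3: 7 faults
f=4: 7 faults
f=5: 7 faults
f=6: 7 faults
f=7: 7 faults
Smallest f with faults ≤ 7 is 3.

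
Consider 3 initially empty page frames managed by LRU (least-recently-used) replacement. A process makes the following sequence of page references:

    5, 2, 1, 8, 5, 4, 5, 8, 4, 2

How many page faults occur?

7

5: fault, frames [5]
2: fault, frames [5, 2]
1: fault, frames [5, 2, 1]
8: fault, evict 5, frames [2, 1, 8]
5: fault, evict 2, frames [1, 8, 5]
4: fault, evict 1, frames [8, 5, 4]
5: hit
8: hit
4: hit
2: fault, evict 5, frames [8, 4, 2]
Page faults: 7.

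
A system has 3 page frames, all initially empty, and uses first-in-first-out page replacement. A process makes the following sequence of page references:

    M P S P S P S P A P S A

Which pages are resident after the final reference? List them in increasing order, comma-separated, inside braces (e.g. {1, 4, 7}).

{A, P, S}

M: fault, frames [M]
P: fault, frames [M, P]
S: fault, frames [M, P, S]
P: hit
S: hit
P: hit
S: hit
P: hit
A: fault, evict M, frames [P, S, A]
P: hit
S: hit
A: hit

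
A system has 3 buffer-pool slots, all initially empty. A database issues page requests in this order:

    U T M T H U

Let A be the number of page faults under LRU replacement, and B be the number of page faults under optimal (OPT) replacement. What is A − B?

1

Under LRU: F F F . F F → 5 faults.
Under OPT: F F F . F . → 4 faults.
A − B = 5 − 4 = 1.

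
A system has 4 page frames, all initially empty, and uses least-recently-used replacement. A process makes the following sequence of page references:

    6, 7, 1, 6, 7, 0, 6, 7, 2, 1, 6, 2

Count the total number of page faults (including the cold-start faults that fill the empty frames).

6

6 → miss, frames {6}
7 → miss, frames {6,7}
1 → miss, frames {6,7,1}
6 → hit
7 → hit
0 → miss, frames {1,6,7,0}
6 → hit
7 → hit
2 → miss, evict 1, frames {0,6,7,2}
1 → miss, evict 0, frames {6,7,2,1}
6 → hit
2 → hit
Page faults: 6.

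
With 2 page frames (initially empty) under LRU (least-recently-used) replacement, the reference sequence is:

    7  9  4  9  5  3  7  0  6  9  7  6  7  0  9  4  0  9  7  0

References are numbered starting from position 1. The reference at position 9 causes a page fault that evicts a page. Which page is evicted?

7

pos 1: 7: miss, frames [7]
pos 2: 9: miss, frames [7, 9]
pos 3: 4: miss, evict 7, frames [9, 4]
pos 4: 9: hit
pos 5: 5: miss, evict 4, frames [9, 5]
pos 6: 3: miss, evict 9, frames [5, 3]
pos 7: 7: miss, evict 5, frames [3, 7]
pos 8: 0: miss, evict 3, frames [7, 0]
pos 9: 6: miss, evict 7, frames [0, 6]
At position 9, page 7 is evicted.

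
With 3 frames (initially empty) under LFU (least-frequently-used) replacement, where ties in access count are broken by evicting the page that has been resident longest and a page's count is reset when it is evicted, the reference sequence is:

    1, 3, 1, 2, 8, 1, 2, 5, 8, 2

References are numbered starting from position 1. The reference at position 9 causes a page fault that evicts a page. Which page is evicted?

5

pos 1: 1: fault, frames {1}
pos 2: 3: fault, frames {1,3}
pos 3: 1: hit
pos 4: 2: fault, frames {1,3,2}
pos 5: 8: fault, evict 3, frames {1,2,8}
pos 6: 1: hit
pos 7: 2: hit
pos 8: 5: fault, evict 8, frames {1,2,5}
pos 9: 8: fault, evict 5, frames {1,2,8}
At position 9, page 5 is evicted.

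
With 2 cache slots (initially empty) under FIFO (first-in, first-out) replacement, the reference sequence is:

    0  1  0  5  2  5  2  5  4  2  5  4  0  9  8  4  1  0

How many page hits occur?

6

0 → miss, frames {0}
1 → miss, frames {0,1}
0 → hit
5 → miss, evict 0, frames {1,5}
2 → miss, evict 1, frames {5,2}
5 → hit
2 → hit
5 → hit
4 → miss, evict 5, frames {2,4}
2 → hit
5 → miss, evict 2, frames {4,5}
4 → hit
0 → miss, evict 4, frames {5,0}
9 → miss, evict 5, frames {0,9}
8 → miss, evict 0, frames {9,8}
4 → miss, evict 9, frames {8,4}
1 → miss, evict 8, frames {4,1}
0 → miss, evict 4, frames {1,0}
Hits: 6.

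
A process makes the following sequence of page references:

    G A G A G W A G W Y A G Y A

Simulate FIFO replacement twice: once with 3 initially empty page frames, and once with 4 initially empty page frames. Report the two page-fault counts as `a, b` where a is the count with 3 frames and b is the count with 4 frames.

3 frames: F F . . . F . . . F . F . F → 6 faults.
4 frames: F F . . . F . . . F . . . . → 4 faults.
4 < 6: adding a frame reduced faults, as is typical.

6, 4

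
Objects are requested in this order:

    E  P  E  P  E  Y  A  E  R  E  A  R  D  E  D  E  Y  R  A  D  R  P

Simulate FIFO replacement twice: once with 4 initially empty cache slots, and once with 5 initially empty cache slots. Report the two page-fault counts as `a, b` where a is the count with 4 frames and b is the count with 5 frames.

11, 8

4 frames: F F . . . F F . F F . . F . . . F . F . F F → 11 faults.
5 frames: F F . . . F F . F . . . F F . . . . . . . F → 8 faults.
8 < 11: adding a frame reduced faults, as is typical.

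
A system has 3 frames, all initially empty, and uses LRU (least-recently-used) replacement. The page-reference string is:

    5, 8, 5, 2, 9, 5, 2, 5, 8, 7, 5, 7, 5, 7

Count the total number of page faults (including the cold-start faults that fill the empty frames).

5 → fault, frames [5]
8 → fault, frames [5, 8]
5 → hit
2 → fault, frames [8, 5, 2]
9 → fault, evict 8, frames [5, 2, 9]
5 → hit
2 → hit
5 → hit
8 → fault, evict 9, frames [2, 5, 8]
7 → fault, evict 2, frames [5, 8, 7]
5 → hit
7 → hit
5 → hit
7 → hit
Page faults: 6.

6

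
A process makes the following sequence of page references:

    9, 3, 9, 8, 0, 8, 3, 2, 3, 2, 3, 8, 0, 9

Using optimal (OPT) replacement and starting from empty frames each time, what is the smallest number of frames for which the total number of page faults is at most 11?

2

f=1: 14 faults
f=2: 9 faults
f=3: 7 faults
f=4: 6 faults
f=5: 5 faults
Smallest f with faults ≤ 11 is 2.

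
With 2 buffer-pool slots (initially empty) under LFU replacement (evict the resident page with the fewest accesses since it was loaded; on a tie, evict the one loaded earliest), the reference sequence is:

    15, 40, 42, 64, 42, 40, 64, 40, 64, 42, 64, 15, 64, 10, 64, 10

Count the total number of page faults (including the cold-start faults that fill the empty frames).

15: miss, frames (15)
40: miss, frames (15 40)
42: miss, evict 15, frames (40 42)
64: miss, evict 40, frames (42 64)
42: hit
40: miss, evict 64, frames (42 40)
64: miss, evict 40, frames (42 64)
40: miss, evict 64, frames (42 40)
64: miss, evict 40, frames (42 64)
42: hit
64: hit
15: miss, evict 64, frames (42 15)
64: miss, evict 15, frames (42 64)
10: miss, evict 64, frames (42 10)
64: miss, evict 10, frames (42 64)
10: miss, evict 64, frames (42 10)
Page faults: 13.

13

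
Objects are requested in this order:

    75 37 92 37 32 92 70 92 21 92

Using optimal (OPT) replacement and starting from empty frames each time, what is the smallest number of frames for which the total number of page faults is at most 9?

2

f=1: 10 faults
f=2: 6 faults
f=3: 6 faults
f=4: 6 faults
f=5: 6 faults
f=6: 6 faults
Smallest f with faults ≤ 9 is 2.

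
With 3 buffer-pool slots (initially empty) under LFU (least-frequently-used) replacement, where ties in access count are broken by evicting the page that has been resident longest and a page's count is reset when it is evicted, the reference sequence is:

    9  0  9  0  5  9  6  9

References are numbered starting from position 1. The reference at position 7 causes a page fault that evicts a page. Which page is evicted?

5

pos 1: 9 -> miss, frames (9)
pos 2: 0 -> miss, frames (9 0)
pos 3: 9 -> hit
pos 4: 0 -> hit
pos 5: 5 -> miss, frames (9 0 5)
pos 6: 9 -> hit
pos 7: 6 -> miss, evict 5, frames (9 0 6)
At position 7, page 5 is evicted.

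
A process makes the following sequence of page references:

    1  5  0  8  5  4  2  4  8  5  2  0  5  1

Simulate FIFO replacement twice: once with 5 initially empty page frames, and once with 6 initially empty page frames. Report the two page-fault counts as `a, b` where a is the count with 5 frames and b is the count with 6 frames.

5 frames: F F F F . F F . . . . . . F → 7 faults.
6 frames: F F F F . F F . . . . . . . → 6 faults.
6 < 7: adding a frame reduced faults, as is typical.

7, 6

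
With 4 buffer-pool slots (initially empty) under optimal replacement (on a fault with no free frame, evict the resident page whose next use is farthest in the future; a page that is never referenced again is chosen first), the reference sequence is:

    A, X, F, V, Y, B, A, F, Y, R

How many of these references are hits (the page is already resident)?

3

A → miss, frames {A}
X → miss, frames {A,X}
F → miss, frames {A,X,F}
V → miss, frames {A,X,F,V}
Y → miss, evict V, frames {A,X,F,Y}
B → miss, evict X, frames {A,F,Y,B}
A → hit
F → hit
Y → hit
R → miss, evict B, frames {A,F,Y,R}
Hits: 3.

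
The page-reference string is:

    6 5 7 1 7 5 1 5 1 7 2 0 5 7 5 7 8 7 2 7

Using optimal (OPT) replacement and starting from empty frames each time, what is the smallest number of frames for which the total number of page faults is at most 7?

4

f=1: 20 faults
f=2: 11 faults
f=3: 8 faults
f=4: 7 faults
f=5: 7 faults
f=6: 7 faults
f=7: 7 faults
Smallest f with faults ≤ 7 is 4.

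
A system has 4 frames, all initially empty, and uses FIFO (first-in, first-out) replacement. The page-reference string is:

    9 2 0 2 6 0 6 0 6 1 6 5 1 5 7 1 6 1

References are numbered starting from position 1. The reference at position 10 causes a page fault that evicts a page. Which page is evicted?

pos 1: 9: fault, frames (9)
pos 2: 2: fault, frames (9 2)
pos 3: 0: fault, frames (9 2 0)
pos 4: 2: hit
pos 5: 6: fault, frames (9 2 0 6)
pos 6: 0: hit
pos 7: 6: hit
pos 8: 0: hit
pos 9: 6: hit
pos 10: 1: fault, evict 9, frames (2 0 6 1)
At position 10, page 9 is evicted.

9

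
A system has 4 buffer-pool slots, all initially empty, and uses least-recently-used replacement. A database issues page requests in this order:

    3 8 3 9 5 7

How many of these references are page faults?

3 → fault, frames [3]
8 → fault, frames [3, 8]
3 → hit
9 → fault, frames [8, 3, 9]
5 → fault, frames [8, 3, 9, 5]
7 → fault, evict 8, frames [3, 9, 5, 7]
Page faults: 5.

5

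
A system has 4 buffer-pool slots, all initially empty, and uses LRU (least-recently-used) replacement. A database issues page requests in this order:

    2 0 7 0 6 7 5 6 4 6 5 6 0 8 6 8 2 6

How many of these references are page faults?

2 → miss, frames [2]
0 → miss, frames [2, 0]
7 → miss, frames [2, 0, 7]
0 → hit
6 → miss, frames [2, 7, 0, 6]
7 → hit
5 → miss, evict 2, frames [0, 6, 7, 5]
6 → hit
4 → miss, evict 0, frames [7, 5, 6, 4]
6 → hit
5 → hit
6 → hit
0 → miss, evict 7, frames [4, 5, 6, 0]
8 → miss, evict 4, frames [5, 6, 0, 8]
6 → hit
8 → hit
2 → miss, evict 5, frames [0, 6, 8, 2]
6 → hit
Page faults: 9.

9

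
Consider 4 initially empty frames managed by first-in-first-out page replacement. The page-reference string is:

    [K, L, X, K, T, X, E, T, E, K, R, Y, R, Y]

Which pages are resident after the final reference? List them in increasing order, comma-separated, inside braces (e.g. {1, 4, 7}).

K: fault, frames (K)
L: fault, frames (K L)
X: fault, frames (K L X)
K: hit
T: fault, frames (K L X T)
X: hit
E: fault, evict K, frames (L X T E)
T: hit
E: hit
K: fault, evict L, frames (X T E K)
R: fault, evict X, frames (T E K R)
Y: fault, evict T, frames (E K R Y)
R: hit
Y: hit

{E, K, R, Y}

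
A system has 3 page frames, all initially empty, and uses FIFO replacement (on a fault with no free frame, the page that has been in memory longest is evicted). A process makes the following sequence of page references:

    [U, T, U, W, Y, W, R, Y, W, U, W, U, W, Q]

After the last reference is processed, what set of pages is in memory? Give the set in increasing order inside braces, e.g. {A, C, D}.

U: miss, frames {U}
T: miss, frames {U,T}
U: hit
W: miss, frames {U,T,W}
Y: miss, evict U, frames {T,W,Y}
W: hit
R: miss, evict T, frames {W,Y,R}
Y: hit
W: hit
U: miss, evict W, frames {Y,R,U}
W: miss, evict Y, frames {R,U,W}
U: hit
W: hit
Q: miss, evict R, frames {U,W,Q}

{Q, U, W}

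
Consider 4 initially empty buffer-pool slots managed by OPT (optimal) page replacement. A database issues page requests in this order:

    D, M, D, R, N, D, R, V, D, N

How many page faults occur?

5

D → fault, frames (D)
M → fault, frames (D M)
D → hit
R → fault, frames (D M R)
N → fault, frames (D M R N)
D → hit
R → hit
V → fault, evict R, frames (D M N V)
D → hit
N → hit
Page faults: 5.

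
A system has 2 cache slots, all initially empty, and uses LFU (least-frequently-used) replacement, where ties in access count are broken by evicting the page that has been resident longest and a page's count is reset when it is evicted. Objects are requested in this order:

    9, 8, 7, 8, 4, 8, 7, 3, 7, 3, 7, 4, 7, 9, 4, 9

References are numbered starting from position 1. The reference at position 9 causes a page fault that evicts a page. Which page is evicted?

pos 1: 9 → fault, frames [9]
pos 2: 8 → fault, frames [9, 8]
pos 3: 7 → fault, evict 9, frames [8, 7]
pos 4: 8 → hit
pos 5: 4 → fault, evict 7, frames [8, 4]
pos 6: 8 → hit
pos 7: 7 → fault, evict 4, frames [8, 7]
pos 8: 3 → fault, evict 7, frames [8, 3]
pos 9: 7 → fault, evict 3, frames [8, 7]
At position 9, page 3 is evicted.

3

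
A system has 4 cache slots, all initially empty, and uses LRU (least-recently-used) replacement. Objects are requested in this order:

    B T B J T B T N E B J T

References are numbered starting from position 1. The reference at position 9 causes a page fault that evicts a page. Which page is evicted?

J

pos 1: B → fault, frames (B)
pos 2: T → fault, frames (B T)
pos 3: B → hit
pos 4: J → fault, frames (T B J)
pos 5: T → hit
pos 6: B → hit
pos 7: T → hit
pos 8: N → fault, frames (J B T N)
pos 9: E → fault, evict J, frames (B T N E)
At position 9, page J is evicted.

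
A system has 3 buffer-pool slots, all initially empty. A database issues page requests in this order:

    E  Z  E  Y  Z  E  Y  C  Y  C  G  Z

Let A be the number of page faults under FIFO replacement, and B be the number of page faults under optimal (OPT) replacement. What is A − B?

Under FIFO: F F . F . . . F . . F F → 6 faults.
Under OPT: F F . F . . . F . . F . → 5 faults.
A − B = 6 − 5 = 1.

1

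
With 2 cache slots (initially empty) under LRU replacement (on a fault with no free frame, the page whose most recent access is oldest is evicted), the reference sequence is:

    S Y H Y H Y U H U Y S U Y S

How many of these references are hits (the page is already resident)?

S: fault, frames {S}
Y: fault, frames {S,Y}
H: fault, evict S, frames {Y,H}
Y: hit
H: hit
Y: hit
U: fault, evict H, frames {Y,U}
H: fault, evict Y, frames {U,H}
U: hit
Y: fault, evict H, frames {U,Y}
S: fault, evict U, frames {Y,S}
U: fault, evict Y, frames {S,U}
Y: fault, evict S, frames {U,Y}
S: fault, evict U, frames {Y,S}
Hits: 4.

4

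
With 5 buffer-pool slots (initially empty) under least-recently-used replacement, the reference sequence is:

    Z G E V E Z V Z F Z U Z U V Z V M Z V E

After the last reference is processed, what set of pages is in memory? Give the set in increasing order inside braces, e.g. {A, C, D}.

{E, M, U, V, Z}

Z -> miss, frames [Z]
G -> miss, frames [Z, G]
E -> miss, frames [Z, G, E]
V -> miss, frames [Z, G, E, V]
E -> hit
Z -> hit
V -> hit
Z -> hit
F -> miss, frames [G, E, V, Z, F]
Z -> hit
U -> miss, evict G, frames [E, V, F, Z, U]
Z -> hit
U -> hit
V -> hit
Z -> hit
V -> hit
M -> miss, evict E, frames [F, U, Z, V, M]
Z -> hit
V -> hit
E -> miss, evict F, frames [U, M, Z, V, E]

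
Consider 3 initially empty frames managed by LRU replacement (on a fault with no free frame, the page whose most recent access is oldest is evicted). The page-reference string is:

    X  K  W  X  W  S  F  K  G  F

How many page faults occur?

X -> miss, frames [X]
K -> miss, frames [X, K]
W -> miss, frames [X, K, W]
X -> hit
W -> hit
S -> miss, evict K, frames [X, W, S]
F -> miss, evict X, frames [W, S, F]
K -> miss, evict W, frames [S, F, K]
G -> miss, evict S, frames [F, K, G]
F -> hit
Page faults: 7.

7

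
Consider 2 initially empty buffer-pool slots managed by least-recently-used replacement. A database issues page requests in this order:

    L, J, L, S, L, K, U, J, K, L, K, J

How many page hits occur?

L -> miss, frames [L]
J -> miss, frames [L, J]
L -> hit
S -> miss, evict J, frames [L, S]
L -> hit
K -> miss, evict S, frames [L, K]
U -> miss, evict L, frames [K, U]
J -> miss, evict K, frames [U, J]
K -> miss, evict U, frames [J, K]
L -> miss, evict J, frames [K, L]
K -> hit
J -> miss, evict L, frames [K, J]
Hits: 3.

3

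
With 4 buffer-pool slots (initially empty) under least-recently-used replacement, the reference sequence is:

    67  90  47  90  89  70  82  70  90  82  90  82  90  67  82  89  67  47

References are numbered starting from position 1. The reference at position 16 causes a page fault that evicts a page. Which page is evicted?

70

pos 1: 67: miss, frames [67]
pos 2: 90: miss, frames [67, 90]
pos 3: 47: miss, frames [67, 90, 47]
pos 4: 90: hit
pos 5: 89: miss, frames [67, 47, 90, 89]
pos 6: 70: miss, evict 67, frames [47, 90, 89, 70]
pos 7: 82: miss, evict 47, frames [90, 89, 70, 82]
pos 8: 70: hit
pos 9: 90: hit
pos 10: 82: hit
pos 11: 90: hit
pos 12: 82: hit
pos 13: 90: hit
pos 14: 67: miss, evict 89, frames [70, 82, 90, 67]
pos 15: 82: hit
pos 16: 89: miss, evict 70, frames [90, 67, 82, 89]
At position 16, page 70 is evicted.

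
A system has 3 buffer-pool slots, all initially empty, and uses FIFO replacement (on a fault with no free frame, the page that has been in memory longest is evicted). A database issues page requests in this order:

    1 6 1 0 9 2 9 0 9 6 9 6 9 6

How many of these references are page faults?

6

1 → miss, frames (1)
6 → miss, frames (1 6)
1 → hit
0 → miss, frames (1 6 0)
9 → miss, evict 1, frames (6 0 9)
2 → miss, evict 6, frames (0 9 2)
9 → hit
0 → hit
9 → hit
6 → miss, evict 0, frames (9 2 6)
9 → hit
6 → hit
9 → hit
6 → hit
Page faults: 6.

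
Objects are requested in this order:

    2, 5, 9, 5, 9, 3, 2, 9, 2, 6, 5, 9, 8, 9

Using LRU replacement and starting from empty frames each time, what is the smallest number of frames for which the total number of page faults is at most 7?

f=1: 14 faults
f=2: 10 faults
f=3: 9 faults
f=4: 7 faults
f=5: 6 faults
f=6: 6 faults
Smallest f with faults ≤ 7 is 4.

4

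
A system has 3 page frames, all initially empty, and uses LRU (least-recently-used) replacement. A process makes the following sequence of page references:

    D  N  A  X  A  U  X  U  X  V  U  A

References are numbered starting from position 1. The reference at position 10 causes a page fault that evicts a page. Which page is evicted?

pos 1: D → fault, frames (D)
pos 2: N → fault, frames (D N)
pos 3: A → fault, frames (D N A)
pos 4: X → fault, evict D, frames (N A X)
pos 5: A → hit
pos 6: U → fault, evict N, frames (X A U)
pos 7: X → hit
pos 8: U → hit
pos 9: X → hit
pos 10: V → fault, evict A, frames (U X V)
At position 10, page A is evicted.

A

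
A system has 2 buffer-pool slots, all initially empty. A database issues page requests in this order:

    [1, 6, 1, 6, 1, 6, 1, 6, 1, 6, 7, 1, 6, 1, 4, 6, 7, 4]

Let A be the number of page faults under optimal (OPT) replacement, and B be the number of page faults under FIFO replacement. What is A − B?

Under OPT: F F . . . . . . . . F . F . F . F . → 6 faults.
Under FIFO: F F . . . . . . . . F F F . F . F . → 7 faults.
A − B = 6 − 7 = -1.

-1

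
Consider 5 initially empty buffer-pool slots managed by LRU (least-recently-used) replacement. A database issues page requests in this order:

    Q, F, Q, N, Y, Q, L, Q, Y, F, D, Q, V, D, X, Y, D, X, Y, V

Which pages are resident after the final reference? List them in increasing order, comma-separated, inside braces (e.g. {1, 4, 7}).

{D, Q, V, X, Y}

Q -> fault, frames {Q}
F -> fault, frames {Q,F}
Q -> hit
N -> fault, frames {F,Q,N}
Y -> fault, frames {F,Q,N,Y}
Q -> hit
L -> fault, frames {F,N,Y,Q,L}
Q -> hit
Y -> hit
F -> hit
D -> fault, evict N, frames {L,Q,Y,F,D}
Q -> hit
V -> fault, evict L, frames {Y,F,D,Q,V}
D -> hit
X -> fault, evict Y, frames {F,Q,V,D,X}
Y -> fault, evict F, frames {Q,V,D,X,Y}
D -> hit
X -> hit
Y -> hit
V -> hit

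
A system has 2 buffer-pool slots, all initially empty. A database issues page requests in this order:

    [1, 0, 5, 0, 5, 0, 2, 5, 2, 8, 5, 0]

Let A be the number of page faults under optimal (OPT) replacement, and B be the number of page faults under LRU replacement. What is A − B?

Under OPT: F F F . . . F . . F . F → 6 faults.
Under LRU: F F F . . . F F . F F F → 8 faults.
A − B = 6 − 8 = -2.

-2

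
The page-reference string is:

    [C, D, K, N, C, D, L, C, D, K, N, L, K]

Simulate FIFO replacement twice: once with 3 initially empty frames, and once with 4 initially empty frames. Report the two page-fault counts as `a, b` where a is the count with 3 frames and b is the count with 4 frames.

3 frames: F F F F F F F . . F F . . → 9 faults.
4 frames: F F F F . . F F F F F F . → 10 faults.
10 > 9: adding a frame increased faults — Belady's anomaly.

9, 10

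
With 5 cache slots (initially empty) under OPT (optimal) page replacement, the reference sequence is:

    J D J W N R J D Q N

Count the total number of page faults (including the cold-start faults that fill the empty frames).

6

J: miss, frames (J)
D: miss, frames (J D)
J: hit
W: miss, frames (J D W)
N: miss, frames (J D W N)
R: miss, frames (J D W N R)
J: hit
D: hit
Q: miss, evict R, frames (J D W N Q)
N: hit
Page faults: 6.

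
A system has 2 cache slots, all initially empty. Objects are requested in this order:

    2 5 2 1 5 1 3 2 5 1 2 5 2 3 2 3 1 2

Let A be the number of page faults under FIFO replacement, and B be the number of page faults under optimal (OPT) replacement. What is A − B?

Under FIFO: F F . F . . F F F F F F . F F . F . → 12 faults.
Under OPT: F F . F . . F F . F . F . F . . F . → 9 faults.
A − B = 12 − 9 = 3.

3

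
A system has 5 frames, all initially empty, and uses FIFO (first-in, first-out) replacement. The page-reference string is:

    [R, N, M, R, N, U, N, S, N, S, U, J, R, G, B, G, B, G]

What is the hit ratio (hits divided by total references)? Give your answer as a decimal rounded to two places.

R -> fault, frames [R]
N -> fault, frames [R, N]
M -> fault, frames [R, N, M]
R -> hit
N -> hit
U -> fault, frames [R, N, M, U]
N -> hit
S -> fault, frames [R, N, M, U, S]
N -> hit
S -> hit
U -> hit
J -> fault, evict R, frames [N, M, U, S, J]
R -> fault, evict N, frames [M, U, S, J, R]
G -> fault, evict M, frames [U, S, J, R, G]
B -> fault, evict U, frames [S, J, R, G, B]
G -> hit
B -> hit
G -> hit
Hits: 9 of 18 references → 9/18 = 0.5000.

0.50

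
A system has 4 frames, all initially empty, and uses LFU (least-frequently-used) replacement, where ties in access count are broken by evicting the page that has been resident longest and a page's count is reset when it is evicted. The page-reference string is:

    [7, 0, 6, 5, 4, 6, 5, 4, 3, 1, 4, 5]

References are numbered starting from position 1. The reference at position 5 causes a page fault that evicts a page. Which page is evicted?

7

pos 1: 7 → miss, frames (7)
pos 2: 0 → miss, frames (7 0)
pos 3: 6 → miss, frames (7 0 6)
pos 4: 5 → miss, frames (7 0 6 5)
pos 5: 4 → miss, evict 7, frames (0 6 5 4)
At position 5, page 7 is evicted.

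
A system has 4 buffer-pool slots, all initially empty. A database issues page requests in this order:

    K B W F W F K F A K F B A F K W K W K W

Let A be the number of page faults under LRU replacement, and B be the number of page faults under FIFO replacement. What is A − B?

Under LRU: F F F F . . . . F . . F . . . F . . . . → 7 faults.
Under FIFO: F F F F . . . . F F . F . . . F . . . . → 8 faults.
A − B = 7 − 8 = -1.

-1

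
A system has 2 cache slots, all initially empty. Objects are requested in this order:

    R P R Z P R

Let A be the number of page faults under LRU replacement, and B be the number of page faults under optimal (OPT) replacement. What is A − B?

1

Under LRU: F F . F F F → 5 faults.
Under OPT: F F . F . F → 4 faults.
A − B = 5 − 4 = 1.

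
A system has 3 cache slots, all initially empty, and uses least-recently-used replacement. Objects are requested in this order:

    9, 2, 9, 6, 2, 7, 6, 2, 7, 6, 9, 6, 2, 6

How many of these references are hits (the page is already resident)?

8

9 → miss, frames (9)
2 → miss, frames (9 2)
9 → hit
6 → miss, frames (2 9 6)
2 → hit
7 → miss, evict 9, frames (6 2 7)
6 → hit
2 → hit
7 → hit
6 → hit
9 → miss, evict 2, frames (7 6 9)
6 → hit
2 → miss, evict 7, frames (9 6 2)
6 → hit
Hits: 8.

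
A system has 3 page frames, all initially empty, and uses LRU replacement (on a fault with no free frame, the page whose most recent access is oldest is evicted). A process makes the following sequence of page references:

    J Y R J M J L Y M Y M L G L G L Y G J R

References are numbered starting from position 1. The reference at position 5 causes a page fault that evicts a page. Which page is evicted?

Y

pos 1: J → fault, frames {J}
pos 2: Y → fault, frames {J,Y}
pos 3: R → fault, frames {J,Y,R}
pos 4: J → hit
pos 5: M → fault, evict Y, frames {R,J,M}
At position 5, page Y is evicted.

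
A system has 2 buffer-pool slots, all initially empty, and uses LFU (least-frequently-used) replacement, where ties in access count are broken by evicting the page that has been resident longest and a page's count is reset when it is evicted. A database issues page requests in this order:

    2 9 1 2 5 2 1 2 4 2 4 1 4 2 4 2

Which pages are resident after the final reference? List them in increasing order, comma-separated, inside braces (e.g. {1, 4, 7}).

2: miss, frames (2)
9: miss, frames (2 9)
1: miss, evict 2, frames (9 1)
2: miss, evict 9, frames (1 2)
5: miss, evict 1, frames (2 5)
2: hit
1: miss, evict 5, frames (2 1)
2: hit
4: miss, evict 1, frames (2 4)
2: hit
4: hit
1: miss, evict 4, frames (2 1)
4: miss, evict 1, frames (2 4)
2: hit
4: hit
2: hit

{2, 4}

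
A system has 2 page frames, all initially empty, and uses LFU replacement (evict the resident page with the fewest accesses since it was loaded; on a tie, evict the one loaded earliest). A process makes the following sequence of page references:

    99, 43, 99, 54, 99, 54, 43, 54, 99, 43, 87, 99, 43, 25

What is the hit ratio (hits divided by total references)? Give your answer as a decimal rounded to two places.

99 -> fault, frames (99)
43 -> fault, frames (99 43)
99 -> hit
54 -> fault, evict 43, frames (99 54)
99 -> hit
54 -> hit
43 -> fault, evict 54, frames (99 43)
54 -> fault, evict 43, frames (99 54)
99 -> hit
43 -> fault, evict 54, frames (99 43)
87 -> fault, evict 43, frames (99 87)
99 -> hit
43 -> fault, evict 87, frames (99 43)
25 -> fault, evict 43, frames (99 25)
Hits: 5 of 14 references → 5/14 = 0.3571.

0.36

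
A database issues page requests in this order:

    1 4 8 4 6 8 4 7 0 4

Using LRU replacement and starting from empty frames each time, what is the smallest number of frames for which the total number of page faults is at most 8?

f=1: 10 faults
f=2: 9 faults
f=3: 6 faults
f=4: 6 faults
f=5: 6 faults
f=6: 6 faults
Smallest f with faults ≤ 8 is 3.

3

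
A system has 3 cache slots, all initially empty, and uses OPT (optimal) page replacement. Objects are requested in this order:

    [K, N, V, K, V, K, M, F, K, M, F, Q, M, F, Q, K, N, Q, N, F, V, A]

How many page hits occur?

12

K → fault, frames [K]
N → fault, frames [K, N]
V → fault, frames [K, N, V]
K → hit
V → hit
K → hit
M → fault, evict V, frames [K, N, M]
F → fault, evict N, frames [K, M, F]
K → hit
M → hit
F → hit
Q → fault, evict K, frames [M, F, Q]
M → hit
F → hit
Q → hit
K → fault, evict M, frames [F, Q, K]
N → fault, evict K, frames [F, Q, N]
Q → hit
N → hit
F → hit
V → fault, evict N, frames [F, Q, V]
A → fault, evict V, frames [F, Q, A]
Hits: 12.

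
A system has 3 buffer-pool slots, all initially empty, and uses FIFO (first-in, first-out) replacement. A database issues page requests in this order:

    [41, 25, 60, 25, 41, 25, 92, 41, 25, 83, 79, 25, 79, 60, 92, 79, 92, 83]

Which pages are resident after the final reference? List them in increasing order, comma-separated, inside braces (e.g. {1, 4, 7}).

41 -> miss, frames {41}
25 -> miss, frames {41,25}
60 -> miss, frames {41,25,60}
25 -> hit
41 -> hit
25 -> hit
92 -> miss, evict 41, frames {25,60,92}
41 -> miss, evict 25, frames {60,92,41}
25 -> miss, evict 60, frames {92,41,25}
83 -> miss, evict 92, frames {41,25,83}
79 -> miss, evict 41, frames {25,83,79}
25 -> hit
79 -> hit
60 -> miss, evict 25, frames {83,79,60}
92 -> miss, evict 83, frames {79,60,92}
79 -> hit
92 -> hit
83 -> miss, evict 79, frames {60,92,83}

{60, 83, 92}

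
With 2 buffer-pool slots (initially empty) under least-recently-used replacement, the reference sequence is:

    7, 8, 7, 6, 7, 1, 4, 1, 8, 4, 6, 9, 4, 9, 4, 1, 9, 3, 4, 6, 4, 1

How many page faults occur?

16

7 → fault, frames [7]
8 → fault, frames [7, 8]
7 → hit
6 → fault, evict 8, frames [7, 6]
7 → hit
1 → fault, evict 6, frames [7, 1]
4 → fault, evict 7, frames [1, 4]
1 → hit
8 → fault, evict 4, frames [1, 8]
4 → fault, evict 1, frames [8, 4]
6 → fault, evict 8, frames [4, 6]
9 → fault, evict 4, frames [6, 9]
4 → fault, evict 6, frames [9, 4]
9 → hit
4 → hit
1 → fault, evict 9, frames [4, 1]
9 → fault, evict 4, frames [1, 9]
3 → fault, evict 1, frames [9, 3]
4 → fault, evict 9, frames [3, 4]
6 → fault, evict 3, frames [4, 6]
4 → hit
1 → fault, evict 6, frames [4, 1]
Page faults: 16.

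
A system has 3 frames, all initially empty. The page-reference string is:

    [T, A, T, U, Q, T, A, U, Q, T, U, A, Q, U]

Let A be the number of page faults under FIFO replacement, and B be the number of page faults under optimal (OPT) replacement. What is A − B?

Under FIFO: F F . F F F F F F F . F . F → 11 faults.
Under OPT: F F . F F . . F . . . F . . → 6 faults.
A − B = 11 − 6 = 5.

5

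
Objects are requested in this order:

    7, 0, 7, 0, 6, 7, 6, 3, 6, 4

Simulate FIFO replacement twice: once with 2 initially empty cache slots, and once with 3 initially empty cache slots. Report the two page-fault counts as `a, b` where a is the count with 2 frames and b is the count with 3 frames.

2 frames: F F . . F F . F F F → 7 faults.
3 frames: F F . . F . . F . F → 5 faults.
5 < 7: adding a frame reduced faults, as is typical.

7, 5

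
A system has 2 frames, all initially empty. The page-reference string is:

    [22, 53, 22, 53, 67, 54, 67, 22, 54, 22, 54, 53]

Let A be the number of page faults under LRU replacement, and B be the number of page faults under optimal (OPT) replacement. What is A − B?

Under LRU: F F . . F F . F F . . F → 7 faults.
Under OPT: F F . . F F . F . . . F → 6 faults.
A − B = 7 − 6 = 1.

1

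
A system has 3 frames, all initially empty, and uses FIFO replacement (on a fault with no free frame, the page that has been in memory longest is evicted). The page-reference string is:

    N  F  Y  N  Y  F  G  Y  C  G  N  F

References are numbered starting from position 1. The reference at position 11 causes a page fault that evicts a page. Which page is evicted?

pos 1: N: fault, frames (N)
pos 2: F: fault, frames (N F)
pos 3: Y: fault, frames (N F Y)
pos 4: N: hit
pos 5: Y: hit
pos 6: F: hit
pos 7: G: fault, evict N, frames (F Y G)
pos 8: Y: hit
pos 9: C: fault, evict F, frames (Y G C)
pos 10: G: hit
pos 11: N: fault, evict Y, frames (G C N)
At position 11, page Y is evicted.

Y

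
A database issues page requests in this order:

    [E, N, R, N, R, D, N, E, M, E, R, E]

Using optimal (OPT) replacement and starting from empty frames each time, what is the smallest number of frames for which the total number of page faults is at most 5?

4

f=1: 12 faults
f=2: 7 faults
f=3: 6 faults
f=4: 5 faults
f=5: 5 faults
Smallest f with faults ≤ 5 is 4.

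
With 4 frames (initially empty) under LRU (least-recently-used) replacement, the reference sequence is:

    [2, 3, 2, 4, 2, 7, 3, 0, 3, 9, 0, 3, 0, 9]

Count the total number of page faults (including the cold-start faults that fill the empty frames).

6

2 -> miss, frames [2]
3 -> miss, frames [2, 3]
2 -> hit
4 -> miss, frames [3, 2, 4]
2 -> hit
7 -> miss, frames [3, 4, 2, 7]
3 -> hit
0 -> miss, evict 4, frames [2, 7, 3, 0]
3 -> hit
9 -> miss, evict 2, frames [7, 0, 3, 9]
0 -> hit
3 -> hit
0 -> hit
9 -> hit
Page faults: 6.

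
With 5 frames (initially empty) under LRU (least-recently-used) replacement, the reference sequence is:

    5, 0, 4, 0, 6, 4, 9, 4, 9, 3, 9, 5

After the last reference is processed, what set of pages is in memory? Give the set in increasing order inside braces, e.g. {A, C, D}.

{3, 4, 5, 6, 9}

5: fault, frames {5}
0: fault, frames {5,0}
4: fault, frames {5,0,4}
0: hit
6: fault, frames {5,4,0,6}
4: hit
9: fault, frames {5,0,6,4,9}
4: hit
9: hit
3: fault, evict 5, frames {0,6,4,9,3}
9: hit
5: fault, evict 0, frames {6,4,3,9,5}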